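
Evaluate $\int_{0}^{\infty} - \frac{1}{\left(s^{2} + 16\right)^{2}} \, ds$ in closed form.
$- \frac{\pi}{256}$

Begin with the known result
$$J(a) = \int_{0}^{\infty} - \frac{1}{a^{2} + s^{2}} \, ds = - \frac{\pi}{2 a}.$$

Differentiating under the integral sign with respect to $a$,
$$\frac{dJ}{da} = \int_{0}^{\infty} \frac{2 a}{\left(a^{2} + s^{2}\right)^{2}} \, ds = \frac{\pi}{2 a^{2}},$$
so $\int_{0}^{\infty} - \frac{1}{\left(a^{2} + s^{2}\right)^{2}} \, ds = - \frac{\pi}{4 a^{3}}$.

Setting $a = 4$:
$$I = - \frac{\pi}{256}.$$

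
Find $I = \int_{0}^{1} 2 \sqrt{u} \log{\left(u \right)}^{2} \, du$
$\frac{32}{27}$

Start from the elementary integral
$$J(a) = \int_{0}^{1} 2 u^{a} \, du = \frac{2}{a + 1}.$$

Differentiating under the integral sign brings down a factor of $\ln u$:
$$\frac{dJ}{da} = \int_{0}^{1} 2 u^{a} \log{\left(u \right)} \, du = - \frac{2}{\left(a + 1\right)^{2}}.$$

Repeating twice in total — each differentiation brings down another $\ln u$ — gives
$$\frac{d^{2}J}{da^{2}} = \int_{0}^{1} 2 u^{a} \log{\left(u \right)}^{2} \, du = \frac{4}{\left(a + 1\right)^{3}},$$
and the integrand here is exactly the target integrand, so $I = \frac{4}{\left(a + 1\right)^{3}}$.

Setting $a = \frac{1}{2}$:
$$I = \frac{32}{27}.$$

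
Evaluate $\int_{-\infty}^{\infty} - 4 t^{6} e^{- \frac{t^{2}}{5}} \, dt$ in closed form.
$- \frac{1875 \sqrt{5} \sqrt{\pi}}{2}$

Start from the elementary integral
$$J(a) = \int_{-\infty}^{\infty} - 4 e^{- a t^{2}} \, dt = - \frac{4 \sqrt{\pi}}{\sqrt{a}}.$$

Differentiating under the integral sign brings down a factor of $(-t^2)$:
$$\frac{dJ}{da} = \int_{-\infty}^{\infty} 4 t^{2} e^{- a t^{2}} \, dt = \frac{2 \sqrt{\pi}}{a^{\frac{3}{2}}}.$$

Repeating $3$ times in total — each differentiation brings down another $(-t^2)$ — gives
$$\frac{d^{3}J}{da^{3}} = \int_{-\infty}^{\infty} 4 t^{6} e^{- a t^{2}} \, dt = \frac{15 \sqrt{\pi}}{2 a^{\frac{7}{2}}},$$
and the integrand here is $(-1)^{3}$ times the target integrand, so $I = (-1)^{3}\,\frac{d^{3}J}{da^{3}} = - \frac{15 \sqrt{\pi}}{2 a^{\frac{7}{2}}}$.

Setting $a = \frac{1}{5}$:
$$I = - \frac{1875 \sqrt{5} \sqrt{\pi}}{2}.$$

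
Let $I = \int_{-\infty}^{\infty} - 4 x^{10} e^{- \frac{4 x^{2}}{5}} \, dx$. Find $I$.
$- \frac{2953125 \sqrt{5} \sqrt{\pi}}{16384}$

Consider the simpler parametrised integral
$$J(a) = \int_{-\infty}^{\infty} - 4 e^{- a x^{2}} \, dx = - \frac{4 \sqrt{\pi}}{\sqrt{a}}.$$

Differentiating under the integral sign brings down a factor of $(-x^2)$:
$$\frac{dJ}{da} = \int_{-\infty}^{\infty} 4 x^{2} e^{- a x^{2}} \, dx = \frac{2 \sqrt{\pi}}{a^{\frac{3}{2}}}.$$

Repeating $5$ times in total — each differentiation brings down another $(-x^2)$ — gives
$$\frac{d^{5}J}{da^{5}} = \int_{-\infty}^{\infty} 4 x^{10} e^{- a x^{2}} \, dx = \frac{945 \sqrt{\pi}}{8 a^{\frac{11}{2}}},$$
and the integrand here is $(-1)^{5}$ times the target integrand, so $I = (-1)^{5}\,\frac{d^{5}J}{da^{5}} = - \frac{945 \sqrt{\pi}}{8 a^{\frac{11}{2}}}$.

Setting $a = \frac{4}{5}$:
$$I = - \frac{2953125 \sqrt{5} \sqrt{\pi}}{16384}.$$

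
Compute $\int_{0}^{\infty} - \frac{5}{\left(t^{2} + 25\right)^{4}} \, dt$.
$- \frac{\pi}{100000}$

Start from the standard arctangent integral
$$J(a) = \int_{0}^{\infty} - \frac{5}{a^{2} + t^{2}} \, dt = - \frac{5 \pi}{2 a}.$$

Differentiating under the integral sign with respect to $a$,
$$\frac{dJ}{da} = \int_{0}^{\infty} \frac{10 a}{\left(a^{2} + t^{2}\right)^{2}} \, dt = \frac{5 \pi}{2 a^{2}},$$
so $\int_{0}^{\infty} - \frac{5}{\left(a^{2} + t^{2}\right)^{2}} \, dt = - \frac{5 \pi}{4 a^{3}}$.

Repeating — each differentiation of $1/(t^2+a^2)^j$ produces $-2ja/(t^2+a^2)^{j+1}$ — and dividing through by $-2ja$ at each step yields, after $3$ differentiations in total,
$$\int_{0}^{\infty} - \frac{5}{\left(a^{2} + t^{2}\right)^{4}} \, dt = - \frac{25 \pi}{32 a^{7}}.$$

Setting $a = 5$:
$$I = - \frac{\pi}{100000}.$$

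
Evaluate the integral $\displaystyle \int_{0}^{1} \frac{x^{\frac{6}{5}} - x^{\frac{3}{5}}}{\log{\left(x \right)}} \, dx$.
$- \log{\left(\frac{8}{11} \right)}$

Consider the one-parameter family: let $I(a) = \int_{0}^{1} \frac{x^{\frac{6}{5}} - x^{a}}{\log{\left(x \right)}} \, dx$.

Since $\dfrac{\partial}{\partial a}\,x^{a} = x^{a} \ln x$, the $\ln x$ in the denominator cancels and
$$\frac{dI}{da} = \int_{0}^{1} -1 x^{a} \, dx = -1 \left[\frac{x^{a+1}}{a+1}\right]_0^1 = - \frac{1}{a + 1}.$$

Integrating with respect to $a$ gives $I(a) = - \log{\left(\frac{5 a}{11} + \frac{5}{11} \right)} + C$.

At $a = \frac{6}{5}$ the integrand is identically $0$, so $I(\frac{6}{5}) = 0$. The closed form gives $0$, hence $C = 0$.

Setting $a = \frac{3}{5}$:
$$I = - \log{\left(\frac{8}{11} \right)}.$$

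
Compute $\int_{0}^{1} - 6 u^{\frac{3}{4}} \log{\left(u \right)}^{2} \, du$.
$- \frac{768}{343}$

Begin with the known integral
$$J(a) = \int_{0}^{1} - 6 u^{a} \, du = - \frac{6}{a + 1}.$$

Differentiating under the integral sign brings down a factor of $\ln u$:
$$\frac{dJ}{da} = \int_{0}^{1} - 6 u^{a} \log{\left(u \right)} \, du = \frac{6}{\left(a + 1\right)^{2}}.$$

Repeating twice in total — each differentiation brings down another $\ln u$ — gives
$$\frac{d^{2}J}{da^{2}} = \int_{0}^{1} - 6 u^{a} \log{\left(u \right)}^{2} \, du = - \frac{12}{\left(a + 1\right)^{3}},$$
and the integrand here is exactly the target integrand, so $I = - \frac{12}{\left(a + 1\right)^{3}}$.

Setting $a = \frac{3}{4}$:
$$I = - \frac{768}{343}.$$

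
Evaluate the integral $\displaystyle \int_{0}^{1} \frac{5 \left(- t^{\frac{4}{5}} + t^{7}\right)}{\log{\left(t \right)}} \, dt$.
$- \log{\left(\frac{59049}{102400000} \right)}$

Consider the one-parameter family: let $I(a) = \int_{0}^{1} \frac{5 \left(t^{7} - t^{a}\right)}{\log{\left(t \right)}} \, dt$.

Since $\dfrac{\partial}{\partial a}\,t^{a} = t^{a} \ln t$, the $\ln t$ in the denominator cancels and
$$\frac{dI}{da} = \int_{0}^{1} -5 t^{a} \, dt = -5 \left[\frac{t^{a+1}}{a+1}\right]_0^1 = - \frac{5}{a + 1}.$$

Integrating with respect to $a$ gives $I(a) = - \log{\left(\frac{\left(a + 1\right)^{5}}{32768} \right)} + C$.

At $a = 7$ the integrand is identically $0$, so $I(7) = 0$. The closed form gives $0$, hence $C = 0$.

Setting $a = \frac{4}{5}$:
$$I = - \log{\left(\frac{59049}{102400000} \right)}.$$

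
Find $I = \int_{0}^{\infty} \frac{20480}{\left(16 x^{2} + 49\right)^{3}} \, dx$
$\frac{960 \pi}{16807}$

Recall the elementary integral
$$J(a) = \int_{0}^{\infty} \frac{5}{a^{2} + x^{2}} \, dx = \frac{5 \pi}{2 a}.$$

Differentiating under the integral sign with respect to $a$,
$$\frac{dJ}{da} = \int_{0}^{\infty} - \frac{10 a}{\left(a^{2} + x^{2}\right)^{2}} \, dx = - \frac{5 \pi}{2 a^{2}},$$
so $\int_{0}^{\infty} \frac{5}{\left(a^{2} + x^{2}\right)^{2}} \, dx = \frac{5 \pi}{4 a^{3}}$.

Repeating — each differentiation of $1/(x^2+a^2)^j$ produces $-2ja/(x^2+a^2)^{j+1}$ — and dividing through by $-2ja$ at each step yields, after $2$ differentiations in total,
$$\int_{0}^{\infty} \frac{5}{\left(a^{2} + x^{2}\right)^{3}} \, dx = \frac{15 \pi}{16 a^{5}}.$$

Setting $a = \frac{7}{4}$:
$$I = \frac{960 \pi}{16807}.$$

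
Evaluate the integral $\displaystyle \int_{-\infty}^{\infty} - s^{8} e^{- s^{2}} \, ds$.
$- \frac{105 \sqrt{\pi}}{16}$

Consider the simpler parametrised integral
$$J(a) = \int_{-\infty}^{\infty} - e^{- a s^{2}} \, ds = - \frac{\sqrt{\pi}}{\sqrt{a}}.$$

Differentiating under the integral sign brings down a factor of $(-s^2)$:
$$\frac{dJ}{da} = \int_{-\infty}^{\infty} s^{2} e^{- a s^{2}} \, ds = \frac{\sqrt{\pi}}{2 a^{\frac{3}{2}}}.$$

Repeating $4$ times in total — each differentiation brings down another $(-s^2)$ — gives
$$\frac{d^{4}J}{da^{4}} = \int_{-\infty}^{\infty} - s^{8} e^{- a s^{2}} \, ds = - \frac{105 \sqrt{\pi}}{16 a^{\frac{9}{2}}},$$
and the integrand here is exactly the target integrand, so $I = - \frac{105 \sqrt{\pi}}{16 a^{\frac{9}{2}}}$.

Setting $a = 1$:
$$I = - \frac{105 \sqrt{\pi}}{16}.$$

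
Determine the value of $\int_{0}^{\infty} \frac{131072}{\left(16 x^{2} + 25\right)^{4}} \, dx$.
$\frac{1024 \pi}{15625}$

Start from the standard arctangent integral
$$J(a) = \int_{0}^{\infty} \frac{2}{a^{2} + x^{2}} \, dx = \frac{\pi}{a}.$$

Differentiating under the integral sign with respect to $a$,
$$\frac{dJ}{da} = \int_{0}^{\infty} - \frac{4 a}{\left(a^{2} + x^{2}\right)^{2}} \, dx = - \frac{\pi}{a^{2}},$$
so $\int_{0}^{\infty} \frac{2}{\left(a^{2} + x^{2}\right)^{2}} \, dx = \frac{\pi}{2 a^{3}}$.

Repeating — each differentiation of $1/(x^2+a^2)^j$ produces $-2ja/(x^2+a^2)^{j+1}$ — and dividing through by $-2ja$ at each step yields, after $3$ differentiations in total,
$$\int_{0}^{\infty} \frac{2}{\left(a^{2} + x^{2}\right)^{4}} \, dx = \frac{5 \pi}{16 a^{7}}.$$

Setting $a = \frac{5}{4}$:
$$I = \frac{1024 \pi}{15625}.$$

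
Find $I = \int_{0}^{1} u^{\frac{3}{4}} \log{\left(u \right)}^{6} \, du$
$\frac{11796480}{823543}$

Begin with the known integral
$$J(a) = \int_{0}^{1} u^{a} \, du = \frac{1}{a + 1}.$$

Differentiating under the integral sign brings down a factor of $\ln u$:
$$\frac{dJ}{da} = \int_{0}^{1} u^{a} \log{\left(u \right)} \, du = - \frac{1}{\left(a + 1\right)^{2}}.$$

Repeating $6$ times in total — each differentiation brings down another $\ln u$ — gives
$$\frac{d^{6}J}{da^{6}} = \int_{0}^{1} u^{a} \log{\left(u \right)}^{6} \, du = \frac{720}{\left(a + 1\right)^{7}},$$
and the integrand here is exactly the target integrand, so $I = \frac{720}{\left(a + 1\right)^{7}}$.

Setting $a = \frac{3}{4}$:
$$I = \frac{11796480}{823543}.$$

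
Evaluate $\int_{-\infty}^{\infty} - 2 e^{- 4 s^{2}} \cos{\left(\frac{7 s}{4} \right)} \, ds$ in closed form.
$- \frac{\sqrt{\pi}}{e^{\frac{49}{256}}}$

Let $b$ denote the cosine frequency and define $I(b) = \int_{-\infty}^{\infty} - 2 e^{- 4 s^{2}} \cos{\left(b s \right)} \, ds$.

Differentiating under the integral sign,
$$I'(b) = \int_{-\infty}^{\infty} 2 s e^{- 4 s^{2}} \sin{\left(b s \right)} \, ds.$$

Integrate $\int_{-\infty}^{\infty} s \sin(b s)\, e^{- 4 s^{2}}\, ds$ by parts with $u = \sin(b s)$ and $dv = s\, e^{- 4 s^{2}}\, ds$, giving $v = - \frac{e^{- 4 s^{2}}}{8}$. The boundary term vanishes and
$$\int_{-\infty}^{\infty} s \sin(b s)\, e^{- 4 s^{2}}\, ds = \frac{b}{8} \int_{-\infty}^{\infty} \cos(b s)\, e^{- 4 s^{2}}\, ds,$$
so $I'(b) = - \frac{b}{8}\, I(b)$.

This is a separable first-order ODE; solving with the initial condition $I(0) = \int_{-\infty}^{\infty} - 2 e^{- 4 s^{2}}\,ds = - \sqrt{\pi}$ gives
$$I(b) = - \sqrt{\pi} e^{- \frac{b^{2}}{16}}.$$

Setting $b = \frac{7}{4}$:
$$I = - \frac{\sqrt{\pi}}{e^{\frac{49}{256}}}.$$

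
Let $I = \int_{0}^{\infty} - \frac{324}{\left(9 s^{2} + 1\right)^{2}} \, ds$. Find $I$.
$- 27 \pi$

Start from the standard arctangent integral
$$J(a) = \int_{0}^{\infty} - \frac{4}{a^{2} + s^{2}} \, ds = - \frac{2 \pi}{a}.$$

Differentiating under the integral sign with respect to $a$,
$$\frac{dJ}{da} = \int_{0}^{\infty} \frac{8 a}{\left(a^{2} + s^{2}\right)^{2}} \, ds = \frac{2 \pi}{a^{2}},$$
so $\int_{0}^{\infty} - \frac{4}{\left(a^{2} + s^{2}\right)^{2}} \, ds = - \frac{\pi}{a^{3}}$.

Setting $a = \frac{1}{3}$:
$$I = - 27 \pi.$$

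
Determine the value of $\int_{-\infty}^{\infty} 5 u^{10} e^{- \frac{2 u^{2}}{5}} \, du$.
$\frac{14765625 \sqrt{10} \sqrt{\pi}}{2048}$

Start from the elementary integral
$$J(a) = \int_{-\infty}^{\infty} 5 e^{- a u^{2}} \, du = \frac{5 \sqrt{\pi}}{\sqrt{a}}.$$

Differentiating under the integral sign brings down a factor of $(-u^2)$:
$$\frac{dJ}{da} = \int_{-\infty}^{\infty} - 5 u^{2} e^{- a u^{2}} \, du = - \frac{5 \sqrt{\pi}}{2 a^{\frac{3}{2}}}.$$

Repeating $5$ times in total — each differentiation brings down another $(-u^2)$ — gives
$$\frac{d^{5}J}{da^{5}} = \int_{-\infty}^{\infty} - 5 u^{10} e^{- a u^{2}} \, du = - \frac{4725 \sqrt{\pi}}{32 a^{\frac{11}{2}}},$$
and the integrand here is $(-1)^{5}$ times the target integrand, so $I = (-1)^{5}\,\frac{d^{5}J}{da^{5}} = \frac{4725 \sqrt{\pi}}{32 a^{\frac{11}{2}}}$.

Setting $a = \frac{2}{5}$:
$$I = \frac{14765625 \sqrt{10} \sqrt{\pi}}{2048}.$$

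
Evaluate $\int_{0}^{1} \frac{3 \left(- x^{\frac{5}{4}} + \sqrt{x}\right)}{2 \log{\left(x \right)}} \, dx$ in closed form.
$\log{\left(\frac{2 \sqrt{6}}{9} \right)}$

Introduce a parameter $a$ in the exponent: let $I(a) = \int_{0}^{1} \frac{3 \left(- x^{\frac{5}{4}} + x^{a}\right)}{2 \log{\left(x \right)}} \, dx$.

Since $\dfrac{\partial}{\partial a}\,x^{a} = x^{a} \ln x$, the $\ln x$ in the denominator cancels and
$$\frac{dI}{da} = \int_{0}^{1} \frac{3}{2} x^{a} \, dx = \frac{3}{2} \left[\frac{x^{a+1}}{a+1}\right]_0^1 = \frac{3}{2 \left(a + 1\right)}.$$

Integrating with respect to $a$ gives $I(a) = \log{\left(\frac{8 \left(a + 1\right)^{\frac{3}{2}}}{27} \right)} + C$.

At $a = \frac{5}{4}$ the integrand is identically $0$, so $I(\frac{5}{4}) = 0$. The closed form gives $0$, hence $C = 0$.

Setting $a = \frac{1}{2}$:
$$I = \log{\left(\frac{2 \sqrt{6}}{9} \right)}.$$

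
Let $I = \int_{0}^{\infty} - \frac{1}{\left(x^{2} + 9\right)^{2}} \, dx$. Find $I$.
$- \frac{\pi}{108}$

Recall the elementary integral
$$J(a) = \int_{0}^{\infty} - \frac{1}{a^{2} + x^{2}} \, dx = - \frac{\pi}{2 a}.$$

Differentiating under the integral sign with respect to $a$,
$$\frac{dJ}{da} = \int_{0}^{\infty} \frac{2 a}{\left(a^{2} + x^{2}\right)^{2}} \, dx = \frac{\pi}{2 a^{2}},$$
so $\int_{0}^{\infty} - \frac{1}{\left(a^{2} + x^{2}\right)^{2}} \, dx = - \frac{\pi}{4 a^{3}}$.

Setting $a = 3$:
$$I = - \frac{\pi}{108}.$$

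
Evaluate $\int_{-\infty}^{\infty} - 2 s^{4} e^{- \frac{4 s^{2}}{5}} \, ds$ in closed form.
$- \frac{75 \sqrt{5} \sqrt{\pi}}{64}$

Start from the elementary integral
$$J(a) = \int_{-\infty}^{\infty} - 2 e^{- a s^{2}} \, ds = - \frac{2 \sqrt{\pi}}{\sqrt{a}}.$$

Differentiating under the integral sign brings down a factor of $(-s^2)$:
$$\frac{dJ}{da} = \int_{-\infty}^{\infty} 2 s^{2} e^{- a s^{2}} \, ds = \frac{\sqrt{\pi}}{a^{\frac{3}{2}}}.$$

Repeating twice in total — each differentiation brings down another $(-s^2)$ — gives
$$\frac{d^{2}J}{da^{2}} = \int_{-\infty}^{\infty} - 2 s^{4} e^{- a s^{2}} \, ds = - \frac{3 \sqrt{\pi}}{2 a^{\frac{5}{2}}},$$
and the integrand here is exactly the target integrand, so $I = - \frac{3 \sqrt{\pi}}{2 a^{\frac{5}{2}}}$.

Setting $a = \frac{4}{5}$:
$$I = - \frac{75 \sqrt{5} \sqrt{\pi}}{64}.$$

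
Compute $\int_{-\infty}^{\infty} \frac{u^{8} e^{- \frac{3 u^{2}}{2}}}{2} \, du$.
$\frac{35 \sqrt{6} \sqrt{\pi}}{162}$

Consider the simpler parametrised integral
$$J(a) = \int_{-\infty}^{\infty} \frac{e^{- a u^{2}}}{2} \, du = \frac{\sqrt{\pi}}{2 \sqrt{a}}.$$

Differentiating under the integral sign brings down a factor of $(-u^2)$:
$$\frac{dJ}{da} = \int_{-\infty}^{\infty} - \frac{u^{2} e^{- a u^{2}}}{2} \, du = - \frac{\sqrt{\pi}}{4 a^{\frac{3}{2}}}.$$

Repeating $4$ times in total — each differentiation brings down another $(-u^2)$ — gives
$$\frac{d^{4}J}{da^{4}} = \int_{-\infty}^{\infty} \frac{u^{8} e^{- a u^{2}}}{2} \, du = \frac{105 \sqrt{\pi}}{32 a^{\frac{9}{2}}},$$
and the integrand here is exactly the target integrand, so $I = \frac{105 \sqrt{\pi}}{32 a^{\frac{9}{2}}}$.

Setting $a = \frac{3}{2}$:
$$I = \frac{35 \sqrt{6} \sqrt{\pi}}{162}.$$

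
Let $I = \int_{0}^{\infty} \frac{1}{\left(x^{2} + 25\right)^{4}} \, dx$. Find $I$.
$\frac{\pi}{500000}$

Start from the standard arctangent integral
$$J(a) = \int_{0}^{\infty} \frac{1}{a^{2} + x^{2}} \, dx = \frac{\pi}{2 a}.$$

Differentiating under the integral sign with respect to $a$,
$$\frac{dJ}{da} = \int_{0}^{\infty} - \frac{2 a}{\left(a^{2} + x^{2}\right)^{2}} \, dx = - \frac{\pi}{2 a^{2}},$$
so $\int_{0}^{\infty} \frac{1}{\left(a^{2} + x^{2}\right)^{2}} \, dx = \frac{\pi}{4 a^{3}}$.

Repeating — each differentiation of $1/(x^2+a^2)^j$ produces $-2ja/(x^2+a^2)^{j+1}$ — and dividing through by $-2ja$ at each step yields, after $3$ differentiations in total,
$$\int_{0}^{\infty} \frac{1}{\left(a^{2} + x^{2}\right)^{4}} \, dx = \frac{5 \pi}{32 a^{7}}.$$

Setting $a = 5$:
$$I = \frac{\pi}{500000}.$$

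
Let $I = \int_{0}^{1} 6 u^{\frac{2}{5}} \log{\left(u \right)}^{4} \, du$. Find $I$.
$\frac{450000}{16807}$

Consider the simpler parametrised integral
$$J(a) = \int_{0}^{1} 6 u^{a} \, du = \frac{6}{a + 1}.$$

Differentiating under the integral sign brings down a factor of $\ln u$:
$$\frac{dJ}{da} = \int_{0}^{1} 6 u^{a} \log{\left(u \right)} \, du = - \frac{6}{\left(a + 1\right)^{2}}.$$

Repeating $4$ times in total — each differentiation brings down another $\ln u$ — gives
$$\frac{d^{4}J}{da^{4}} = \int_{0}^{1} 6 u^{a} \log{\left(u \right)}^{4} \, du = \frac{144}{\left(a + 1\right)^{5}},$$
and the integrand here is exactly the target integrand, so $I = \frac{144}{\left(a + 1\right)^{5}}$.

Setting $a = \frac{2}{5}$:
$$I = \frac{450000}{16807}.$$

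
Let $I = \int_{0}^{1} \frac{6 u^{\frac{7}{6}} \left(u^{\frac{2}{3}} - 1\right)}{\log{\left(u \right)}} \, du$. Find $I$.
$- \log{\left(\frac{4826809}{24137569} \right)}$

Replace the exponent $\frac{7}{6}$ by a parameter $a$: let $I(a) = \int_{0}^{1} \frac{6 \left(u^{\frac{11}{6}} - u^{a}\right)}{\log{\left(u \right)}} \, du$.

Since $\dfrac{\partial}{\partial a}\,u^{a} = u^{a} \ln u$, the $\ln u$ in the denominator cancels and
$$\frac{dI}{da} = \int_{0}^{1} -6 u^{a} \, du = -6 \left[\frac{u^{a+1}}{a+1}\right]_0^1 = - \frac{6}{a + 1}.$$

Integrating with respect to $a$ gives $I(a) = - \log{\left(\frac{46656 \left(a + 1\right)^{6}}{24137569} \right)} + C$.

At $a = \frac{11}{6}$ the integrand is identically $0$, so $I(\frac{11}{6}) = 0$. The closed form gives $0$, hence $C = 0$.

Setting $a = \frac{7}{6}$:
$$I = - \log{\left(\frac{4826809}{24137569} \right)}.$$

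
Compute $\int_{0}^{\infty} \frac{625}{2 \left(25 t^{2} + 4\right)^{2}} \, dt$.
$\frac{125 \pi}{64}$

Begin with the known result
$$J(a) = \int_{0}^{\infty} \frac{1}{2 \left(a^{2} + t^{2}\right)} \, dt = \frac{\pi}{4 a}.$$

Differentiating under the integral sign with respect to $a$,
$$\frac{dJ}{da} = \int_{0}^{\infty} - \frac{a}{\left(a^{2} + t^{2}\right)^{2}} \, dt = - \frac{\pi}{4 a^{2}},$$
so $\int_{0}^{\infty} \frac{1}{2 \left(a^{2} + t^{2}\right)^{2}} \, dt = \frac{\pi}{8 a^{3}}$.

Setting $a = \frac{2}{5}$:
$$I = \frac{125 \pi}{64}.$$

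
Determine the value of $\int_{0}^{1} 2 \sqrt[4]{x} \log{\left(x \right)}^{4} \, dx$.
$\frac{49152}{3125}$

Start from the elementary integral
$$J(a) = \int_{0}^{1} 2 x^{a} \, dx = \frac{2}{a + 1}.$$

Differentiating under the integral sign brings down a factor of $\ln x$:
$$\frac{dJ}{da} = \int_{0}^{1} 2 x^{a} \log{\left(x \right)} \, dx = - \frac{2}{\left(a + 1\right)^{2}}.$$

Repeating $4$ times in total — each differentiation brings down another $\ln x$ — gives
$$\frac{d^{4}J}{da^{4}} = \int_{0}^{1} 2 x^{a} \log{\left(x \right)}^{4} \, dx = \frac{48}{\left(a + 1\right)^{5}},$$
and the integrand here is exactly the target integrand, so $I = \frac{48}{\left(a + 1\right)^{5}}$.

Setting $a = \frac{1}{4}$:
$$I = \frac{49152}{3125}.$$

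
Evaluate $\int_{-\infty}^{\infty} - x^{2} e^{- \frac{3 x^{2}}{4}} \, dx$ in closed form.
$- \frac{4 \sqrt{3} \sqrt{\pi}}{9}$

Consider the simpler parametrised integral
$$J(a) = \int_{-\infty}^{\infty} - e^{- a x^{2}} \, dx = - \frac{\sqrt{\pi}}{\sqrt{a}}.$$

Differentiating under the integral sign brings down a factor of $(-x^2)$:
$$\frac{dJ}{da} = \int_{-\infty}^{\infty} x^{2} e^{- a x^{2}} \, dx = \frac{\sqrt{\pi}}{2 a^{\frac{3}{2}}}.$$

The integral on the left is $-I$, so $I = - \frac{\sqrt{\pi}}{2 a^{\frac{3}{2}}}$.

Setting $a = \frac{3}{4}$:
$$I = - \frac{4 \sqrt{3} \sqrt{\pi}}{9}.$$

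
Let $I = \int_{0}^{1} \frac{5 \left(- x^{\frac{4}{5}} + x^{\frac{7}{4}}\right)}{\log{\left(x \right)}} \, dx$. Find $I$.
$- \log{\left(\frac{60466176}{503284375} \right)}$

Replace the exponent $\frac{4}{5}$ by a parameter $a$: let $I(a) = \int_{0}^{1} \frac{5 \left(x^{\frac{7}{4}} - x^{a}\right)}{\log{\left(x \right)}} \, dx$.

Since $\dfrac{\partial}{\partial a}\,x^{a} = x^{a} \ln x$, the $\ln x$ in the denominator cancels and
$$\frac{dI}{da} = \int_{0}^{1} -5 x^{a} \, dx = -5 \left[\frac{x^{a+1}}{a+1}\right]_0^1 = - \frac{5}{a + 1}.$$

Integrating with respect to $a$ gives $I(a) = - \log{\left(\frac{1024 \left(a + 1\right)^{5}}{161051} \right)} + C$.

At $a = \frac{7}{4}$ the integrand is identically $0$, so $I(\frac{7}{4}) = 0$. The closed form gives $0$, hence $C = 0$.

Setting $a = \frac{4}{5}$:
$$I = - \log{\left(\frac{60466176}{503284375} \right)}.$$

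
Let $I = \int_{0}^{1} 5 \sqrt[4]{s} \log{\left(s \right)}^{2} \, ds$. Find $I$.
$\frac{128}{25}$

Begin with the known integral
$$J(a) = \int_{0}^{1} 5 s^{a} \, ds = \frac{5}{a + 1}.$$

Differentiating under the integral sign brings down a factor of $\ln s$:
$$\frac{dJ}{da} = \int_{0}^{1} 5 s^{a} \log{\left(s \right)} \, ds = - \frac{5}{\left(a + 1\right)^{2}}.$$

Repeating twice in total — each differentiation brings down another $\ln s$ — gives
$$\frac{d^{2}J}{da^{2}} = \int_{0}^{1} 5 s^{a} \log{\left(s \right)}^{2} \, ds = \frac{10}{\left(a + 1\right)^{3}},$$
and the integrand here is exactly the target integrand, so $I = \frac{10}{\left(a + 1\right)^{3}}$.

Setting $a = \frac{1}{4}$:
$$I = \frac{128}{25}.$$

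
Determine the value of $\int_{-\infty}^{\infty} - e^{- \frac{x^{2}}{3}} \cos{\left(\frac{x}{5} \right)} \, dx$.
$- \frac{\sqrt{3} \sqrt{\pi}}{e^{\frac{3}{100}}}$

Let $b$ denote the cosine frequency and define $I(b) = \int_{-\infty}^{\infty} - e^{- \frac{x^{2}}{3}} \cos{\left(b x \right)} \, dx$.

Differentiating under the integral sign,
$$I'(b) = \int_{-\infty}^{\infty} x e^{- \frac{x^{2}}{3}} \sin{\left(b x \right)} \, dx.$$

Integrate $\int_{-\infty}^{\infty} x \sin(b x)\, e^{- \frac{x^{2}}{3}}\, dx$ by parts with $u = \sin(b x)$ and $dv = x\, e^{- \frac{x^{2}}{3}}\, dx$, giving $v = - \frac{3 e^{- \frac{x^{2}}{3}}}{2}$. The boundary term vanishes and
$$\int_{-\infty}^{\infty} x \sin(b x)\, e^{- \frac{x^{2}}{3}}\, dx = \frac{3 b}{2} \int_{-\infty}^{\infty} \cos(b x)\, e^{- \frac{x^{2}}{3}}\, dx,$$
so $I'(b) = - \frac{3 b}{2}\, I(b)$.

This is a separable first-order ODE; solving with the initial condition $I(0) = \int_{-\infty}^{\infty} - e^{- \frac{x^{2}}{3}}\,dx = - \sqrt{3} \sqrt{\pi}$ gives
$$I(b) = - \sqrt{3} \sqrt{\pi} e^{- \frac{3 b^{2}}{4}}.$$

Setting $b = \frac{1}{5}$:
$$I = - \frac{\sqrt{3} \sqrt{\pi}}{e^{\frac{3}{100}}}.$$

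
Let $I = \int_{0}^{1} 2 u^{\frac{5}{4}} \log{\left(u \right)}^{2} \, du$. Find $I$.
$\frac{256}{729}$

Start from the elementary integral
$$J(a) = \int_{0}^{1} 2 u^{a} \, du = \frac{2}{a + 1}.$$

Differentiating under the integral sign brings down a factor of $\ln u$:
$$\frac{dJ}{da} = \int_{0}^{1} 2 u^{a} \log{\left(u \right)} \, du = - \frac{2}{\left(a + 1\right)^{2}}.$$

Repeating twice in total — each differentiation brings down another $\ln u$ — gives
$$\frac{d^{2}J}{da^{2}} = \int_{0}^{1} 2 u^{a} \log{\left(u \right)}^{2} \, du = \frac{4}{\left(a + 1\right)^{3}},$$
and the integrand here is exactly the target integrand, so $I = \frac{4}{\left(a + 1\right)^{3}}$.

Setting $a = \frac{5}{4}$:
$$I = \frac{256}{729}.$$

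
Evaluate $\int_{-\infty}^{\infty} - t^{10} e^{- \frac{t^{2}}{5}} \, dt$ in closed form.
$- \frac{2953125 \sqrt{5} \sqrt{\pi}}{32}$

Begin with the known integral
$$J(a) = \int_{-\infty}^{\infty} - e^{- a t^{2}} \, dt = - \frac{\sqrt{\pi}}{\sqrt{a}}.$$

Differentiating under the integral sign brings down a factor of $(-t^2)$:
$$\frac{dJ}{da} = \int_{-\infty}^{\infty} t^{2} e^{- a t^{2}} \, dt = \frac{\sqrt{\pi}}{2 a^{\frac{3}{2}}}.$$

Repeating $5$ times in total — each differentiation brings down another $(-t^2)$ — gives
$$\frac{d^{5}J}{da^{5}} = \int_{-\infty}^{\infty} t^{10} e^{- a t^{2}} \, dt = \frac{945 \sqrt{\pi}}{32 a^{\frac{11}{2}}},$$
and the integrand here is $(-1)^{5}$ times the target integrand, so $I = (-1)^{5}\,\frac{d^{5}J}{da^{5}} = - \frac{945 \sqrt{\pi}}{32 a^{\frac{11}{2}}}$.

Setting $a = \frac{1}{5}$:
$$I = - \frac{2953125 \sqrt{5} \sqrt{\pi}}{32}.$$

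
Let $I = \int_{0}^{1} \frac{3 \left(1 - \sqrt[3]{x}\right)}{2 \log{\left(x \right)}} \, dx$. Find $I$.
$- 3 \log{\left(2 \right)} + \frac{3 \log{\left(3 \right)}}{2}$

Introduce a parameter $a$ in the exponent: let $I(a) = \int_{0}^{1} \frac{3 \left(1 - x^{a}\right)}{2 \log{\left(x \right)}} \, dx$.

Since $\dfrac{\partial}{\partial a}\,x^{a} = x^{a} \ln x$, the $\ln x$ in the denominator cancels and
$$\frac{dI}{da} = \int_{0}^{1} - \frac{3}{2} x^{a} \, dx = - \frac{3}{2} \left[\frac{x^{a+1}}{a+1}\right]_0^1 = - \frac{3}{2 a + 2}.$$

Integrating with respect to $a$ gives $I(a) = - \frac{3 \log{\left(a + 1 \right)}}{2} + C$.

At $a = 0$ the integrand is identically $0$, so $I(0) = 0$. The closed form gives $0$, hence $C = 0$.

Setting $a = \frac{1}{3}$:
$$I = - 3 \log{\left(2 \right)} + \frac{3 \log{\left(3 \right)}}{2}.$$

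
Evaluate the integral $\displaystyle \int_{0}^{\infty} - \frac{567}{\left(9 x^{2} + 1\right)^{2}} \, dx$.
$- \frac{189 \pi}{4}$

Recall the elementary integral
$$J(a) = \int_{0}^{\infty} - \frac{7}{a^{2} + x^{2}} \, dx = - \frac{7 \pi}{2 a}.$$

Differentiating under the integral sign with respect to $a$,
$$\frac{dJ}{da} = \int_{0}^{\infty} \frac{14 a}{\left(a^{2} + x^{2}\right)^{2}} \, dx = \frac{7 \pi}{2 a^{2}},$$
so $\int_{0}^{\infty} - \frac{7}{\left(a^{2} + x^{2}\right)^{2}} \, dx = - \frac{7 \pi}{4 a^{3}}$.

Setting $a = \frac{1}{3}$:
$$I = - \frac{189 \pi}{4}.$$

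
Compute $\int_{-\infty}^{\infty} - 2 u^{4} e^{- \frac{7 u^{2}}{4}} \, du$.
$- \frac{48 \sqrt{7} \sqrt{\pi}}{343}$

Consider the simpler parametrised integral
$$J(a) = \int_{-\infty}^{\infty} - 2 e^{- a u^{2}} \, du = - \frac{2 \sqrt{\pi}}{\sqrt{a}}.$$

Differentiating under the integral sign brings down a factor of $(-u^2)$:
$$\frac{dJ}{da} = \int_{-\infty}^{\infty} 2 u^{2} e^{- a u^{2}} \, du = \frac{\sqrt{\pi}}{a^{\frac{3}{2}}}.$$

Repeating twice in total — each differentiation brings down another $(-u^2)$ — gives
$$\frac{d^{2}J}{da^{2}} = \int_{-\infty}^{\infty} - 2 u^{4} e^{- a u^{2}} \, du = - \frac{3 \sqrt{\pi}}{2 a^{\frac{5}{2}}},$$
and the integrand here is exactly the target integrand, so $I = - \frac{3 \sqrt{\pi}}{2 a^{\frac{5}{2}}}$.

Setting $a = \frac{7}{4}$:
$$I = - \frac{48 \sqrt{7} \sqrt{\pi}}{343}.$$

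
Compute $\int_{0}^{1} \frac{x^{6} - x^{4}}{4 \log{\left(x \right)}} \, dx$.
$- \frac{\log{\left(5 \right)}}{4} + \frac{\log{\left(7 \right)}}{4}$

Introduce a parameter $a$ in the exponent: let $I(a) = \int_{0}^{1} \frac{- x^{4} + x^{a}}{4 \log{\left(x \right)}} \, dx$.

Since $\dfrac{\partial}{\partial a}\,x^{a} = x^{a} \ln x$, the $\ln x$ in the denominator cancels and
$$\frac{dI}{da} = \int_{0}^{1} \frac{1}{4} x^{a} \, dx = \frac{1}{4} \left[\frac{x^{a+1}}{a+1}\right]_0^1 = \frac{1}{4 \left(a + 1\right)}.$$

Integrating with respect to $a$ gives $I(a) = \frac{\log{\left(a + 1 \right)}}{4} - \frac{\log{\left(5 \right)}}{4} + C$.

At $a = 4$ the integrand is identically $0$, so $I(4) = 0$. The closed form gives $0$, hence $C = 0$.

Setting $a = 6$:
$$I = - \frac{\log{\left(5 \right)}}{4} + \frac{\log{\left(7 \right)}}{4}.$$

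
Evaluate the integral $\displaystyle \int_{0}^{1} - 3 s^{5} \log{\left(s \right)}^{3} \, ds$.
$\frac{1}{72}$

Start from the elementary integral
$$J(a) = \int_{0}^{1} - 3 s^{a} \, ds = - \frac{3}{a + 1}.$$

Differentiating under the integral sign brings down a factor of $\ln s$:
$$\frac{dJ}{da} = \int_{0}^{1} - 3 s^{a} \log{\left(s \right)} \, ds = \frac{3}{\left(a + 1\right)^{2}}.$$

Repeating $3$ times in total — each differentiation brings down another $\ln s$ — gives
$$\frac{d^{3}J}{da^{3}} = \int_{0}^{1} - 3 s^{a} \log{\left(s \right)}^{3} \, ds = \frac{18}{\left(a + 1\right)^{4}},$$
and the integrand here is exactly the target integrand, so $I = \frac{18}{\left(a + 1\right)^{4}}$.

Setting $a = 5$:
$$I = \frac{1}{72}.$$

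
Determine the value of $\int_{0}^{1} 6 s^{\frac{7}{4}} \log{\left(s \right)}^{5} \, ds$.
$- \frac{2949120}{1771561}$

Consider the simpler parametrised integral
$$J(a) = \int_{0}^{1} 6 s^{a} \, ds = \frac{6}{a + 1}.$$

Differentiating under the integral sign brings down a factor of $\ln s$:
$$\frac{dJ}{da} = \int_{0}^{1} 6 s^{a} \log{\left(s \right)} \, ds = - \frac{6}{\left(a + 1\right)^{2}}.$$

Repeating $5$ times in total — each differentiation brings down another $\ln s$ — gives
$$\frac{d^{5}J}{da^{5}} = \int_{0}^{1} 6 s^{a} \log{\left(s \right)}^{5} \, ds = - \frac{720}{\left(a + 1\right)^{6}},$$
and the integrand here is exactly the target integrand, so $I = - \frac{720}{\left(a + 1\right)^{6}}$.

Setting $a = \frac{7}{4}$:
$$I = - \frac{2949120}{1771561}.$$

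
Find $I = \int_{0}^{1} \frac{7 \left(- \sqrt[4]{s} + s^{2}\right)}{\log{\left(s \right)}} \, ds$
$\log{\left(\frac{35831808}{78125} \right)}$

Introduce a parameter $a$ in the exponent: let $I(a) = \int_{0}^{1} \frac{7 \left(s^{2} - s^{a}\right)}{\log{\left(s \right)}} \, ds$.

Since $\dfrac{\partial}{\partial a}\,s^{a} = s^{a} \ln s$, the $\ln s$ in the denominator cancels and
$$\frac{dI}{da} = \int_{0}^{1} -7 s^{a} \, ds = -7 \left[\frac{s^{a+1}}{a+1}\right]_0^1 = - \frac{7}{a + 1}.$$

Integrating with respect to $a$ gives $I(a) = \log{\left(\frac{2187}{\left(a + 1\right)^{7}} \right)} + C$.

At $a = 2$ the integrand is identically $0$, so $I(2) = 0$. The closed form gives $0$, hence $C = 0$.

Setting $a = \frac{1}{4}$:
$$I = \log{\left(\frac{35831808}{78125} \right)}.$$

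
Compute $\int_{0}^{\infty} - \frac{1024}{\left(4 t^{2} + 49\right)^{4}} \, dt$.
$- \frac{80 \pi}{823543}$

Start from the standard arctangent integral
$$J(a) = \int_{0}^{\infty} - \frac{4}{a^{2} + t^{2}} \, dt = - \frac{2 \pi}{a}.$$

Differentiating under the integral sign with respect to $a$,
$$\frac{dJ}{da} = \int_{0}^{\infty} \frac{8 a}{\left(a^{2} + t^{2}\right)^{2}} \, dt = \frac{2 \pi}{a^{2}},$$
so $\int_{0}^{\infty} - \frac{4}{\left(a^{2} + t^{2}\right)^{2}} \, dt = - \frac{\pi}{a^{3}}$.

Repeating — each differentiation of $1/(t^2+a^2)^j$ produces $-2ja/(t^2+a^2)^{j+1}$ — and dividing through by $-2ja$ at each step yields, after $3$ differentiations in total,
$$\int_{0}^{\infty} - \frac{4}{\left(a^{2} + t^{2}\right)^{4}} \, dt = - \frac{5 \pi}{8 a^{7}}.$$

Setting $a = \frac{7}{2}$:
$$I = - \frac{80 \pi}{823543}.$$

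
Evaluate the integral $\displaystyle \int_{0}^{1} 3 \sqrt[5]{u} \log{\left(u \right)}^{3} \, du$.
$- \frac{625}{72}$

Consider the simpler parametrised integral
$$J(a) = \int_{0}^{1} 3 u^{a} \, du = \frac{3}{a + 1}.$$

Differentiating under the integral sign brings down a factor of $\ln u$:
$$\frac{dJ}{da} = \int_{0}^{1} 3 u^{a} \log{\left(u \right)} \, du = - \frac{3}{\left(a + 1\right)^{2}}.$$

Repeating $3$ times in total — each differentiation brings down another $\ln u$ — gives
$$\frac{d^{3}J}{da^{3}} = \int_{0}^{1} 3 u^{a} \log{\left(u \right)}^{3} \, du = - \frac{18}{\left(a + 1\right)^{4}},$$
and the integrand here is exactly the target integrand, so $I = - \frac{18}{\left(a + 1\right)^{4}}$.

Setting $a = \frac{1}{5}$:
$$I = - \frac{625}{72}.$$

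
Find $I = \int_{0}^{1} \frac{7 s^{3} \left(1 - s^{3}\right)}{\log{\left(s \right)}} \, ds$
$\log{\left(\frac{16384}{823543} \right)}$

Consider the one-parameter family: let $I(a) = \int_{0}^{1} \frac{7 \left(- s^{6} + s^{a}\right)}{\log{\left(s \right)}} \, ds$.

Since $\dfrac{\partial}{\partial a}\,s^{a} = s^{a} \ln s$, the $\ln s$ in the denominator cancels and
$$\frac{dI}{da} = \int_{0}^{1} 7 s^{a} \, ds = 7 \left[\frac{s^{a+1}}{a+1}\right]_0^1 = \frac{7}{a + 1}.$$

Integrating with respect to $a$ gives $I(a) = \log{\left(\frac{\left(a + 1\right)^{7}}{823543} \right)} + C$.

At $a = 6$ the integrand is identically $0$, so $I(6) = 0$. The closed form gives $0$, hence $C = 0$.

Setting $a = 3$:
$$I = \log{\left(\frac{16384}{823543} \right)}.$$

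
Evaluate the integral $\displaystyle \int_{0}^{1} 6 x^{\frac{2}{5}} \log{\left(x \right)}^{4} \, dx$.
$\frac{450000}{16807}$

Consider the simpler parametrised integral
$$J(a) = \int_{0}^{1} 6 x^{a} \, dx = \frac{6}{a + 1}.$$

Differentiating under the integral sign brings down a factor of $\ln x$:
$$\frac{dJ}{da} = \int_{0}^{1} 6 x^{a} \log{\left(x \right)} \, dx = - \frac{6}{\left(a + 1\right)^{2}}.$$

Repeating $4$ times in total — each differentiation brings down another $\ln x$ — gives
$$\frac{d^{4}J}{da^{4}} = \int_{0}^{1} 6 x^{a} \log{\left(x \right)}^{4} \, dx = \frac{144}{\left(a + 1\right)^{5}},$$
and the integrand here is exactly the target integrand, so $I = \frac{144}{\left(a + 1\right)^{5}}$.

Setting $a = \frac{2}{5}$:
$$I = \frac{450000}{16807}.$$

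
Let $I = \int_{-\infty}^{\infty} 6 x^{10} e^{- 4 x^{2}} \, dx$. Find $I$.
$\frac{2835 \sqrt{\pi}}{32768}$

Begin with the known integral
$$J(a) = \int_{-\infty}^{\infty} 6 e^{- a x^{2}} \, dx = \frac{6 \sqrt{\pi}}{\sqrt{a}}.$$

Differentiating under the integral sign brings down a factor of $(-x^2)$:
$$\frac{dJ}{da} = \int_{-\infty}^{\infty} - 6 x^{2} e^{- a x^{2}} \, dx = - \frac{3 \sqrt{\pi}}{a^{\frac{3}{2}}}.$$

Repeating $5$ times in total — each differentiation brings down another $(-x^2)$ — gives
$$\frac{d^{5}J}{da^{5}} = \int_{-\infty}^{\infty} - 6 x^{10} e^{- a x^{2}} \, dx = - \frac{2835 \sqrt{\pi}}{16 a^{\frac{11}{2}}},$$
and the integrand here is $(-1)^{5}$ times the target integrand, so $I = (-1)^{5}\,\frac{d^{5}J}{da^{5}} = \frac{2835 \sqrt{\pi}}{16 a^{\frac{11}{2}}}$.

Setting $a = 4$:
$$I = \frac{2835 \sqrt{\pi}}{32768}.$$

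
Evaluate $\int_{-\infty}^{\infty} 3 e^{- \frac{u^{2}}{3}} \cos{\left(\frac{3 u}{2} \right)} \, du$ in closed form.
$\frac{3 \sqrt{3} \sqrt{\pi}}{e^{\frac{27}{16}}}$

Treat the cosine frequency as a parameter and define $I(b) = \int_{-\infty}^{\infty} 3 e^{- \frac{u^{2}}{3}} \cos{\left(b u \right)} \, du$.

Differentiating under the integral sign,
$$I'(b) = \int_{-\infty}^{\infty} - 3 u e^{- \frac{u^{2}}{3}} \sin{\left(b u \right)} \, du.$$

Integrate $\int_{-\infty}^{\infty} u \sin(b u)\, e^{- \frac{u^{2}}{3}}\, du$ by parts with $w = \sin(b u)$ and $dv = u\, e^{- \frac{u^{2}}{3}}\, du$, giving $v = - \frac{3 e^{- \frac{u^{2}}{3}}}{2}$. The boundary term vanishes and
$$\int_{-\infty}^{\infty} u \sin(b u)\, e^{- \frac{u^{2}}{3}}\, du = \frac{3 b}{2} \int_{-\infty}^{\infty} \cos(b u)\, e^{- \frac{u^{2}}{3}}\, du,$$
so $I'(b) = - \frac{3 b}{2}\, I(b)$.

This is a separable first-order ODE; solving with the initial condition $I(0) = \int_{-\infty}^{\infty} 3 e^{- \frac{u^{2}}{3}}\,du = 3 \sqrt{3} \sqrt{\pi}$ gives
$$I(b) = 3 \sqrt{3} \sqrt{\pi} e^{- \frac{3 b^{2}}{4}}.$$

Setting $b = \frac{3}{2}$:
$$I = \frac{3 \sqrt{3} \sqrt{\pi}}{e^{\frac{27}{16}}}.$$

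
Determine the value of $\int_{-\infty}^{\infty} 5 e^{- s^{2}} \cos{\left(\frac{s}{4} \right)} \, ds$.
$\frac{5 \sqrt{\pi}}{e^{\frac{1}{64}}}$

Let $b$ denote the cosine frequency and define $I(b) = \int_{-\infty}^{\infty} 5 e^{- s^{2}} \cos{\left(b s \right)} \, ds$.

Differentiating under the integral sign,
$$I'(b) = \int_{-\infty}^{\infty} - 5 s e^{- s^{2}} \sin{\left(b s \right)} \, ds.$$

Integrate $\int_{-\infty}^{\infty} s \sin(b s)\, e^{- s^{2}}\, ds$ by parts with $u = \sin(b s)$ and $dv = s\, e^{- s^{2}}\, ds$, giving $v = - \frac{e^{- s^{2}}}{2}$. The boundary term vanishes and
$$\int_{-\infty}^{\infty} s \sin(b s)\, e^{- s^{2}}\, ds = \frac{b}{2} \int_{-\infty}^{\infty} \cos(b s)\, e^{- s^{2}}\, ds,$$
so $I'(b) = - \frac{b}{2}\, I(b)$.

This is a separable first-order ODE; solving with the initial condition $I(0) = \int_{-\infty}^{\infty} 5 e^{- s^{2}}\,ds = 5 \sqrt{\pi}$ gives
$$I(b) = 5 \sqrt{\pi} e^{- \frac{b^{2}}{4}}.$$

Setting $b = \frac{1}{4}$:
$$I = \frac{5 \sqrt{\pi}}{e^{\frac{1}{64}}}.$$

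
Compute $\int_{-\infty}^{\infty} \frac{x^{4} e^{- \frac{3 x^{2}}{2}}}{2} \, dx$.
$\frac{\sqrt{6} \sqrt{\pi}}{18}$

Consider the simpler parametrised integral
$$J(a) = \int_{-\infty}^{\infty} \frac{e^{- a x^{2}}}{2} \, dx = \frac{\sqrt{\pi}}{2 \sqrt{a}}.$$

Differentiating under the integral sign brings down a factor of $(-x^2)$:
$$\frac{dJ}{da} = \int_{-\infty}^{\infty} - \frac{x^{2} e^{- a x^{2}}}{2} \, dx = - \frac{\sqrt{\pi}}{4 a^{\frac{3}{2}}}.$$

Repeating twice in total — each differentiation brings down another $(-x^2)$ — gives
$$\frac{d^{2}J}{da^{2}} = \int_{-\infty}^{\infty} \frac{x^{4} e^{- a x^{2}}}{2} \, dx = \frac{3 \sqrt{\pi}}{8 a^{\frac{5}{2}}},$$
and the integrand here is exactly the target integrand, so $I = \frac{3 \sqrt{\pi}}{8 a^{\frac{5}{2}}}$.

Setting $a = \frac{3}{2}$:
$$I = \frac{\sqrt{6} \sqrt{\pi}}{18}.$$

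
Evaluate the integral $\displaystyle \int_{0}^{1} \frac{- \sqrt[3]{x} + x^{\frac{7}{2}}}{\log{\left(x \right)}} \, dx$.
$- \log{\left(\frac{8}{27} \right)}$

Consider the one-parameter family: let $I(a) = \int_{0}^{1} \frac{x^{\frac{7}{2}} - x^{a}}{\log{\left(x \right)}} \, dx$.

Since $\dfrac{\partial}{\partial a}\,x^{a} = x^{a} \ln x$, the $\ln x$ in the denominator cancels and
$$\frac{dI}{da} = \int_{0}^{1} -1 x^{a} \, dx = -1 \left[\frac{x^{a+1}}{a+1}\right]_0^1 = - \frac{1}{a + 1}.$$

Integrating with respect to $a$ gives $I(a) = - \log{\left(\frac{2 a}{9} + \frac{2}{9} \right)} + C$.

At $a = \frac{7}{2}$ the integrand is identically $0$, so $I(\frac{7}{2}) = 0$. The closed form gives $0$, hence $C = 0$.

Setting $a = \frac{1}{3}$:
$$I = - \log{\left(\frac{8}{27} \right)}.$$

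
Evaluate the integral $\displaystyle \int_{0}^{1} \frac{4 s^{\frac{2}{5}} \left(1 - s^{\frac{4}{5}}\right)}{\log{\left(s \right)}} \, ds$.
$\log{\left(\frac{2401}{14641} \right)}$

Consider the one-parameter family: let $I(a) = \int_{0}^{1} \frac{4 \left(- s^{\frac{6}{5}} + s^{a}\right)}{\log{\left(s \right)}} \, ds$.

Since $\dfrac{\partial}{\partial a}\,s^{a} = s^{a} \ln s$, the $\ln s$ in the denominator cancels and
$$\frac{dI}{da} = \int_{0}^{1} 4 s^{a} \, ds = 4 \left[\frac{s^{a+1}}{a+1}\right]_0^1 = \frac{4}{a + 1}.$$

Integrating with respect to $a$ gives $I(a) = \log{\left(\frac{625 \left(a + 1\right)^{4}}{14641} \right)} + C$.

At $a = \frac{6}{5}$ the integrand is identically $0$, so $I(\frac{6}{5}) = 0$. The closed form gives $0$, hence $C = 0$.

Setting $a = \frac{2}{5}$:
$$I = \log{\left(\frac{2401}{14641} \right)}.$$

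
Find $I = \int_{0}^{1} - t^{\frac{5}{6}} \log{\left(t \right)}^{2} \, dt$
$- \frac{432}{1331}$

Begin with the known integral
$$J(a) = \int_{0}^{1} - t^{a} \, dt = - \frac{1}{a + 1}.$$

Differentiating under the integral sign brings down a factor of $\ln t$:
$$\frac{dJ}{da} = \int_{0}^{1} - t^{a} \log{\left(t \right)} \, dt = \frac{1}{\left(a + 1\right)^{2}}.$$

Repeating twice in total — each differentiation brings down another $\ln t$ — gives
$$\frac{d^{2}J}{da^{2}} = \int_{0}^{1} - t^{a} \log{\left(t \right)}^{2} \, dt = - \frac{2}{\left(a + 1\right)^{3}},$$
and the integrand here is exactly the target integrand, so $I = - \frac{2}{\left(a + 1\right)^{3}}$.

Setting $a = \frac{5}{6}$:
$$I = - \frac{432}{1331}.$$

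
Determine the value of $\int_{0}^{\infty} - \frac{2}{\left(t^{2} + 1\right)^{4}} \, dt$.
$- \frac{5 \pi}{16}$

Start from the standard arctangent integral
$$J(a) = \int_{0}^{\infty} - \frac{2}{a^{2} + t^{2}} \, dt = - \frac{\pi}{a}.$$

Differentiating under the integral sign with respect to $a$,
$$\frac{dJ}{da} = \int_{0}^{\infty} \frac{4 a}{\left(a^{2} + t^{2}\right)^{2}} \, dt = \frac{\pi}{a^{2}},$$
so $\int_{0}^{\infty} - \frac{2}{\left(a^{2} + t^{2}\right)^{2}} \, dt = - \frac{\pi}{2 a^{3}}$.

Repeating — each differentiation of $1/(t^2+a^2)^j$ produces $-2ja/(t^2+a^2)^{j+1}$ — and dividing through by $-2ja$ at each step yields, after $3$ differentiations in total,
$$\int_{0}^{\infty} - \frac{2}{\left(a^{2} + t^{2}\right)^{4}} \, dt = - \frac{5 \pi}{16 a^{7}}.$$

Setting $a = 1$:
$$I = - \frac{5 \pi}{16}.$$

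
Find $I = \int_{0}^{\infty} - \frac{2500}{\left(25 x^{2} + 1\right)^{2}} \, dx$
$- 125 \pi$

Start from the standard arctangent integral
$$J(a) = \int_{0}^{\infty} - \frac{4}{a^{2} + x^{2}} \, dx = - \frac{2 \pi}{a}.$$

Differentiating under the integral sign with respect to $a$,
$$\frac{dJ}{da} = \int_{0}^{\infty} \frac{8 a}{\left(a^{2} + x^{2}\right)^{2}} \, dx = \frac{2 \pi}{a^{2}},$$
so $\int_{0}^{\infty} - \frac{4}{\left(a^{2} + x^{2}\right)^{2}} \, dx = - \frac{\pi}{a^{3}}$.

Setting $a = \frac{1}{5}$:
$$I = - 125 \pi.$$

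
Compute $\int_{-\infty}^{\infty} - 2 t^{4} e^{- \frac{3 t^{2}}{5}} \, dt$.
$- \frac{25 \sqrt{15} \sqrt{\pi}}{18}$

Start from the elementary integral
$$J(a) = \int_{-\infty}^{\infty} - 2 e^{- a t^{2}} \, dt = - \frac{2 \sqrt{\pi}}{\sqrt{a}}.$$

Differentiating under the integral sign brings down a factor of $(-t^2)$:
$$\frac{dJ}{da} = \int_{-\infty}^{\infty} 2 t^{2} e^{- a t^{2}} \, dt = \frac{\sqrt{\pi}}{a^{\frac{3}{2}}}.$$

Repeating twice in total — each differentiation brings down another $(-t^2)$ — gives
$$\frac{d^{2}J}{da^{2}} = \int_{-\infty}^{\infty} - 2 t^{4} e^{- a t^{2}} \, dt = - \frac{3 \sqrt{\pi}}{2 a^{\frac{5}{2}}},$$
and the integrand here is exactly the target integrand, so $I = - \frac{3 \sqrt{\pi}}{2 a^{\frac{5}{2}}}$.

Setting $a = \frac{3}{5}$:
$$I = - \frac{25 \sqrt{15} \sqrt{\pi}}{18}.$$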